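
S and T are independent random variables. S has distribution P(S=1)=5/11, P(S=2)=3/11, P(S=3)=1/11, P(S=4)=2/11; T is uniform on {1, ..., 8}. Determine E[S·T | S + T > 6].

P(S + T > 6) = 1/2.
Summing ST·P(x,y) over outcomes with S + T > 6 gives 615/88.
E[S·T | S + T > 6] = (615/88) / (1/2) = 615/44.

615/44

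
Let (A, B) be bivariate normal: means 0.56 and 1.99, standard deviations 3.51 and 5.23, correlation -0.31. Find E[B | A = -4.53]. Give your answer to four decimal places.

E[B | A=x] = μ_B + ρ(σ_B/σ_A)(x − μ_A) for jointly normal variables.
E[B | A=-4.53] = 1.99 + (-0.31)·(5.23/3.51)·(-4.53 − (0.56)) = 1.99 + (-0.46191)·(-5.09) = 4.3411.

4.3411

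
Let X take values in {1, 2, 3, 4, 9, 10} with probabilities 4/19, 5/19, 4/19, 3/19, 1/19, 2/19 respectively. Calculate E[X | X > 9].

10

P(X > 9) = 2/19.
Σ over the event: 10·2/19 = 20/19.
E[X | X > 9] = (20/19) / (2/19) = 10.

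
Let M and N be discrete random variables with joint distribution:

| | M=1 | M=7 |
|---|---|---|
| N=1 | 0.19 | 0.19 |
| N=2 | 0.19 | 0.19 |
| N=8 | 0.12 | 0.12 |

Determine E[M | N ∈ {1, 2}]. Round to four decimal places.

4.0000

P(N ∈ {1, 2}) = 0.76.
Σ M·P over the event = 1·(0.19) + 1·(0.19) + 7·(0.19) + 7·(0.19) = 3.04.
E[M | N ∈ {1, 2}] = (3.04) / (0.76) = 4.0000.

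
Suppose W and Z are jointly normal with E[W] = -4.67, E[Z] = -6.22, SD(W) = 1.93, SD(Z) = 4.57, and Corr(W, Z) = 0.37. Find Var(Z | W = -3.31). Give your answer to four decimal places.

For a bivariate normal, Var(Z | W=x) = σ_Z²(1 − ρ²).
Var(Z | W=-3.31) = (4.57)²·(1 − (0.37)²) = 20.8849·0.8631 = 18.0258.

18.0258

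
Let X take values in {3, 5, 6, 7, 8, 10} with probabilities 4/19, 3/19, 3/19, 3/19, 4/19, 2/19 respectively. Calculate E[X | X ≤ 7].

P(X ≤ 7) = 13/19.
Σ over the event: 3·4/19 + 5·3/19 + 6·3/19 + 7·3/19 = 66/19.
E[X | X ≤ 7] = (66/19) / (13/19) = 66/13.

66/13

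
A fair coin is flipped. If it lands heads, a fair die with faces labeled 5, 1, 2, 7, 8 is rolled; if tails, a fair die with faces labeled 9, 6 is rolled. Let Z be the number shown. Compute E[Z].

121/20

E[Z | heads] = (5+1+2+7+8)/5 = 23/5.
E[Z | tails] = (9+6)/2 = 15/2.
E[Z] = (1/2)·(23/5) + (1/2)·(15/2) = 121/20.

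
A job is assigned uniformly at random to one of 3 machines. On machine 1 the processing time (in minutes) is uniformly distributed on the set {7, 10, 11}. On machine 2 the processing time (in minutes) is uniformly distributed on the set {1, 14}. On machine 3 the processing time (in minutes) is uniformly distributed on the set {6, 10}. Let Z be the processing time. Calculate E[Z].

149/18

E[Z | machine 1] = (7+10+11)/3 = 28/3.
E[Z | machine 2] = (1+14)/2 = 15/2.
E[Z | machine 3] = (6+10)/2 = 8.
E[Z] = (1/3)·(28/3) + (1/3)·(15/2) + (1/3)·(8) = 149/18.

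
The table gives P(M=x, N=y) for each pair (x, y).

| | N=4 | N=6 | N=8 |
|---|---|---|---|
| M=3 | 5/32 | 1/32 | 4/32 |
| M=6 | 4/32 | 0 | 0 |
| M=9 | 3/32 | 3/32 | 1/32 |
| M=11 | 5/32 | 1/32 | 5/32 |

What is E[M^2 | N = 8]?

P(N = 8) = 5/16.
Σ M^2·P over the event = 9·(4/32) + 81·(1/32) + 121·(5/32) = 361/16.
E[M^2 | N = 8] = (361/16) / (5/16) = 361/5.

361/5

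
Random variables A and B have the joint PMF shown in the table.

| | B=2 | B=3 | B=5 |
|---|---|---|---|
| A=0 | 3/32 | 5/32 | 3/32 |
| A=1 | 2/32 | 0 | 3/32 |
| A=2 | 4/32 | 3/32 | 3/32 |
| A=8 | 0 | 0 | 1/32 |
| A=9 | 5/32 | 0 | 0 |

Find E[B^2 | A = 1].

P(A = 1) = 5/32.
Summing B^2·P(A=x,B=y) over the conditioning event gives 83/32.
E[B^2 | A = 1] = (83/32) / (5/32) = 83/5.

83/5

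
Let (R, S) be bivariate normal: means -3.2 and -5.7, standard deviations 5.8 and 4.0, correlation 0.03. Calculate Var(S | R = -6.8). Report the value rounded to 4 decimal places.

For a bivariate normal, Var(S | R=x) = σ_S²(1 − ρ²).
Var(S | R=-6.8) = (4.0)²·(1 − (0.03)²) = 16·0.9991 = 15.9856.

15.9856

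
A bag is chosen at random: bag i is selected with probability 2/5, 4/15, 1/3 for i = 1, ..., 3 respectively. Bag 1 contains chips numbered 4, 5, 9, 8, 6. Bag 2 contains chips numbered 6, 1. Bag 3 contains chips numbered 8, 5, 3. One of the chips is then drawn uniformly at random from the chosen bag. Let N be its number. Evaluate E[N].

1186/225

E[N | bag 1] = (4+5+9+8+6)/5 = 32/5.
E[N | bag 2] = (6+1)/2 = 7/2.
E[N | bag 3] = (8+5+3)/3 = 16/3.
E[N] = (2/5)·(32/5) + (4/15)·(7/2) + (1/3)·(16/3) = 1186/225.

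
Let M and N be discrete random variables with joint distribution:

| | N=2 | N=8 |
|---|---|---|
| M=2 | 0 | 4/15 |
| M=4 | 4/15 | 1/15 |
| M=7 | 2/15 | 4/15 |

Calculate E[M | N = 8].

P(N = 8) = 3/5.
Summing M·P(M=x,N=y) over the conditioning event gives 8/3.
E[M | N = 8] = (8/3) / (3/5) = 40/9.

40/9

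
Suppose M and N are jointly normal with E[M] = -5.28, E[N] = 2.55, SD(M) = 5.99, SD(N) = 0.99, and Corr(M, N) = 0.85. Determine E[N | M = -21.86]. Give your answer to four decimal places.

For a bivariate normal, E[N | M=x] = μ_N + ρ·(σ_N/σ_M)·(x − μ_M).
E[N | M=-21.86] = 2.55 + (0.85)·(0.99/5.99)·(-21.86 − (-5.28)) = 2.55 + (0.14048)·(-16.58) = 0.2208.

0.2208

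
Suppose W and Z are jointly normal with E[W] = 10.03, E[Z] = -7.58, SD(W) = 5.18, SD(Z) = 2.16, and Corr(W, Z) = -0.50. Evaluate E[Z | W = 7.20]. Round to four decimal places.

E[Z | W=x] = μ_Z + ρ(σ_Z/σ_W)(x − μ_W) for jointly normal variables.
E[Z | W=7.20] = -7.58 + (-0.50)·(2.16/5.18)·(7.20 − (10.03)) = -7.58 + (-0.20849)·(-2.83) = -6.9900.

-6.9900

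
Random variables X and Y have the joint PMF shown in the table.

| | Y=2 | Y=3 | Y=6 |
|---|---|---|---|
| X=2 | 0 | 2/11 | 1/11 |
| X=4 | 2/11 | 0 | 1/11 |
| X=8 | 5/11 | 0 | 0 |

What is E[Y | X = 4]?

P(X = 4) = 3/11.
Σ Y·P over the event = 2·(2/11) + 6·(1/11) = 10/11.
E[Y | X = 4] = (10/11) / (3/11) = 10/3.

10/3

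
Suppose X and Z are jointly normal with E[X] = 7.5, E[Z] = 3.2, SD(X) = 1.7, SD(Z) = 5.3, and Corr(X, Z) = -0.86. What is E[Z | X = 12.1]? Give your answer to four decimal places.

E[Z | X=x] = μ_Z + ρ(σ_Z/σ_X)(x − μ_X) for jointly normal variables.
E[Z | X=12.1] = 3.2 + (-0.86)·(5.3/1.7)·(12.1 − (7.5)) = 3.2 + (-2.68118)·(4.6) = -9.1334.

-9.1334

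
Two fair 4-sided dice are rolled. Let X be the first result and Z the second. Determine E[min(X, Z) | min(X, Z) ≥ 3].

P(min(X, Z) ≥ 3) = 1/4.
Summing min(X,Z)·P(x,y) over outcomes with min(X, Z) ≥ 3 gives 13/16.
E[min(X, Z) | min(X, Z) ≥ 3] = (13/16) / (1/4) = 13/4.

13/4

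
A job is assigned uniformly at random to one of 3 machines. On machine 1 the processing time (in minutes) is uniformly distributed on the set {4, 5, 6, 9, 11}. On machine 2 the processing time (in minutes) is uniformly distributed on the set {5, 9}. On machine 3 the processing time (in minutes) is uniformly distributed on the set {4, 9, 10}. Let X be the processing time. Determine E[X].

E[X | machine 1] = (4+5+6+9+11)/5 = 7.
E[X | machine 2] = (5+9)/2 = 7.
E[X | machine 3] = (4+9+10)/3 = 23/3.
By the law of total expectation,
E[X] = (1/3)·(7) + (1/3)·(7) + (1/3)·(23/3) = 65/9.

65/9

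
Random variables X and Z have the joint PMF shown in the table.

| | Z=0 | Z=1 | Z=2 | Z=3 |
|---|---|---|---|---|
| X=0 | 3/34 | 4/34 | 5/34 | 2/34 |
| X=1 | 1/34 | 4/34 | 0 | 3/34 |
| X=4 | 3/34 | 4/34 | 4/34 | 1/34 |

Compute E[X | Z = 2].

P(Z = 2) = 9/34.
Σ X·P over the event = 0·(5/34) + 4·(4/34) = 8/17.
E[X | Z = 2] = (8/17) / (9/34) = 16/9.

16/9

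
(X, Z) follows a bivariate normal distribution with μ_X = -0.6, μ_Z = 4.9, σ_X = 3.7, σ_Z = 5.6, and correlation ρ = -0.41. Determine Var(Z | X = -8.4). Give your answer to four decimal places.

For a bivariate normal, Var(Z | X=x) = σ_Z²(1 − ρ²).
Var(Z | X=-8.4) = (5.6)²·(1 − (-0.41)²) = 31.36·0.8319 = 26.0884.

26.0884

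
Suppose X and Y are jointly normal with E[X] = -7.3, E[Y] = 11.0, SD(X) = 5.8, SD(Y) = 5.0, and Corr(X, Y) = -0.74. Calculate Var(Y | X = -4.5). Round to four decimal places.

For a bivariate normal, Var(Y | X=x) = σ_Y²(1 − ρ²).
Var(Y | X=-4.5) = (5.0)²·(1 − (-0.74)²) = 25·0.4524 = 11.3100.

11.3100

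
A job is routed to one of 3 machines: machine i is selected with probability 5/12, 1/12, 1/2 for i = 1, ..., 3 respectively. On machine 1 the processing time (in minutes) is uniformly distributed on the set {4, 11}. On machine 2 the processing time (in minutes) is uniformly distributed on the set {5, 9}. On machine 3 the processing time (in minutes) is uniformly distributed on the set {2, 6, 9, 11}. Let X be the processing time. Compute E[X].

173/24

E[X | machine 1] = (4+11)/2 = 15/2.
E[X | machine 2] = (5+9)/2 = 7.
E[X | machine 3] = (2+6+9+11)/4 = 7.
E[X] = (5/12)·(15/2) + (1/12)·(7) + (1/2)·(7) = 173/24.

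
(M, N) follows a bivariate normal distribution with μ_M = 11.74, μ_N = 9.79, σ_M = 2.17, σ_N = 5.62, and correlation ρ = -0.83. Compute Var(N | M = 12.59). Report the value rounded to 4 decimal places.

For a bivariate normal, Var(N | M=x) = σ_N²(1 − ρ²).
Var(N | M=12.59) = (5.62)²·(1 − (-0.83)²) = 31.5844·0.3111 = 9.8259.

9.8259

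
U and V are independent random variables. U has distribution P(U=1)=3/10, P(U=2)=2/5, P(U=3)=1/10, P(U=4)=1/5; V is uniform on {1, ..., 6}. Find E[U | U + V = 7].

11/5

P(U + V = 7) = 1/6.
Summing U·P(x,y) over outcomes with U + V = 7 gives 11/30.
E[U | U + V = 7] = (11/30) / (1/6) = 11/5.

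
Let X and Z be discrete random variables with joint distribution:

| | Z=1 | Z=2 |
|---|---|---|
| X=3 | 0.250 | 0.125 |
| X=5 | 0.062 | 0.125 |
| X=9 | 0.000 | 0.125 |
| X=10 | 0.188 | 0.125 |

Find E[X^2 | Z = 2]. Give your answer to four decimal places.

P(Z = 2) = 0.500.
Σ X^2·P over the event = 9·(0.125) + 25·(0.125) + 81·(0.125) + 100·(0.125) = 26.875.
E[X^2 | Z = 2] = (26.875) / (0.500) = 53.7500.

53.7500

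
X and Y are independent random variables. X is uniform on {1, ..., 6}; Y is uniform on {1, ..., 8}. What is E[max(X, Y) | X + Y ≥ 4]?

82/15

P(X + Y ≥ 4) = 15/16.
Summing max(X,Y)·P(x,y) over outcomes with X + Y ≥ 4 gives 41/8.
E[max(X, Y) | X + Y ≥ 4] = (41/8) / (15/16) = 82/15.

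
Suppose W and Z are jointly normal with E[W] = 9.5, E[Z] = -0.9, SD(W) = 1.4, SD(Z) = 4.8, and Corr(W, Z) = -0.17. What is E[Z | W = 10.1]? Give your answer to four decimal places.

-1.2497

The regression of Z on W has slope ρ·σ_Z/σ_W and passes through (μ_W, μ_Z).
E[Z | W=10.1] = -0.9 + (-0.17)·(4.8/1.4)·(10.1 − (9.5)) = -0.9 + (-0.58286)·(0.6) = -1.2497.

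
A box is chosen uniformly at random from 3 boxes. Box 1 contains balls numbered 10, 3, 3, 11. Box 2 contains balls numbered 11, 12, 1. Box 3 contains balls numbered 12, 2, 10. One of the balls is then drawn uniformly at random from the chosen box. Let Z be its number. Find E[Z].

E[Z | box 1] = (10+3+3+11)/4 = 27/4.
E[Z | box 2] = (11+12+1)/3 = 8.
E[Z | box 3] = (12+2+10)/3 = 8.
E[Z] = (1/3)·(27/4) + (1/3)·(8) + (1/3)·(8) = 91/12.

91/12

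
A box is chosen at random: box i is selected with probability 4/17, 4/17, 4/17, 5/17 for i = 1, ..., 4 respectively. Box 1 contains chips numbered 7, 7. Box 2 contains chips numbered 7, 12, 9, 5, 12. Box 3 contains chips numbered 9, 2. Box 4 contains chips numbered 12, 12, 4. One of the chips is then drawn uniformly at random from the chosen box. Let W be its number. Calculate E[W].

398/51

E[W | box 1] = (7+7)/2 = 7.
E[W | box 2] = (7+12+9+5+12)/5 = 9.
E[W | box 3] = (9+2)/2 = 11/2.
E[W | box 4] = (12+12+4)/3 = 28/3.
By the law of total expectation,
E[W] = (4/17)·(7) + (4/17)·(9) + (4/17)·(11/2) + (5/17)·(28/3) = 398/51.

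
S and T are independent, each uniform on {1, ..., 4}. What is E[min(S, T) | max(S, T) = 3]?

9/5

P(max(S, T) = 3) = 5/16.
Summing min(S,T)·P(x,y) over outcomes with max(S, T) = 3 gives 9/16.
E[min(S, T) | max(S, T) = 3] = (9/16) / (5/16) = 9/5.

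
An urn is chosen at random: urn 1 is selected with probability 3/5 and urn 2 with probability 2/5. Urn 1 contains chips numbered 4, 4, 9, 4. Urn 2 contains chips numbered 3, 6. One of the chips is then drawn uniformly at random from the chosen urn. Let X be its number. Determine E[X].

99/20

E[X | urn 1] = (4+4+9+4)/4 = 21/4.
E[X | urn 2] = (3+6)/2 = 9/2.
By the law of total expectation,
E[X] = (3/5)·(21/4) + (2/5)·(9/2) = 99/20.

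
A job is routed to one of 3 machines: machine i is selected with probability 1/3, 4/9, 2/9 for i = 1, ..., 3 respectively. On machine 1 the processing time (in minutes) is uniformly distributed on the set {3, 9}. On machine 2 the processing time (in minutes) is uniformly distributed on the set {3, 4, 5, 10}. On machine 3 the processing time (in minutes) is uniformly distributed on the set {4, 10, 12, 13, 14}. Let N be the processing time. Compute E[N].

34/5

E[N | machine 1] = (3+9)/2 = 6.
E[N | machine 2] = (3+4+5+10)/4 = 11/2.
E[N | machine 3] = (4+10+12+13+14)/5 = 53/5.
E[N] = (1/3)·(6) + (4/9)·(11/2) + (2/9)·(53/5) = 34/5.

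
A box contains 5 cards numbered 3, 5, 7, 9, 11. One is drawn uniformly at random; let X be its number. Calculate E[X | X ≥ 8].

10

P(X ≥ 8) = 2/5.
Σ over the event: 9·1/5 + 11·1/5 = 4.
E[X | X ≥ 8] = (4) / (2/5) = 10.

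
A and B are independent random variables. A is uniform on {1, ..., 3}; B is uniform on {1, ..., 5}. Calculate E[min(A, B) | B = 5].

2

Outcomes with B = 5: (1,5), (2,5), (3,5), each with probability 1/15.
E[min(A, B) | B = 5] = (1 + 2 + 3) / 3 = 2.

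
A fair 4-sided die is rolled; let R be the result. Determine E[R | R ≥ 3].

Given R ≥ 3, R is equally likely to be any of {3, 4}.
E[R | R ≥ 3] = (3 + 4) / 2 = 7/2.

7/2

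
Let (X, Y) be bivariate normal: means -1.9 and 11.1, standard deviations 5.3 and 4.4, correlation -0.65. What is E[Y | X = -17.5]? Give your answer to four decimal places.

The regression of Y on X has slope ρ·σ_Y/σ_X and passes through (μ_X, μ_Y).
E[Y | X=-17.5] = 11.1 + (-0.65)·(4.4/5.3)·(-17.5 − (-1.9)) = 11.1 + (-0.53962)·(-15.6) = 19.5181.

19.5181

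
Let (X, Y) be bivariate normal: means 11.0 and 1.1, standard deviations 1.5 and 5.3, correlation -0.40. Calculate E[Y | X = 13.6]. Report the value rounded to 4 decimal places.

-2.5747

For a bivariate normal, E[Y | X=x] = μ_Y + ρ·(σ_Y/σ_X)·(x − μ_X).
E[Y | X=13.6] = 1.1 + (-0.40)·(5.3/1.5)·(13.6 − (11.0)) = 1.1 + (-1.41333)·(2.6) = -2.5747.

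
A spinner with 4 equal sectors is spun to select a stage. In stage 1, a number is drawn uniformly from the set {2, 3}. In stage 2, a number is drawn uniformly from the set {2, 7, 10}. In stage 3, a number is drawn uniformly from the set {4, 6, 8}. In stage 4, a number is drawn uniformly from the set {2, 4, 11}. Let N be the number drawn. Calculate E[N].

41/8

E[N | stage 1] = (2+3)/2 = 5/2.
E[N | stage 2] = (2+7+10)/3 = 19/3.
E[N | stage 3] = (4+6+8)/3 = 6.
E[N | stage 4] = (2+4+11)/3 = 17/3.
By the law of total expectation,
E[N] = (1/4)·(5/2) + (1/4)·(19/3) + (1/4)·(6) + (1/4)·(17/3) = 41/8.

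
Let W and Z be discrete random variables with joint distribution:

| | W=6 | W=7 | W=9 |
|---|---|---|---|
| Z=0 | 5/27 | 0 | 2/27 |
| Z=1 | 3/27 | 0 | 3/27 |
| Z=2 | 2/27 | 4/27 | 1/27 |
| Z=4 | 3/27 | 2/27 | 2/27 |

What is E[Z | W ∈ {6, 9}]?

P(W ∈ {6, 9}) = 7/9.
Σ Z·P over the event = 0·(5/27) + 1·(3/27) + 2·(2/27) + 4·(3/27) + 0·(2/27) + 1·(3/27) + 2·(1/27) + 4·(2/27) = 32/27.
E[Z | W ∈ {6, 9}] = (32/27) / (7/9) = 32/21.

32/21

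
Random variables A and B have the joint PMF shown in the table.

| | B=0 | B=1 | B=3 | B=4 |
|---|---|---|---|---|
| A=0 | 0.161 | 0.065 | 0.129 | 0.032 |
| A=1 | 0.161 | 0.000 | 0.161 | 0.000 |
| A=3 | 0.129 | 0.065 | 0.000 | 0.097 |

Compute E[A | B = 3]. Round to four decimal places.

P(B = 3) = 0.290.
Summing A·P(A=x,B=y) over the conditioning event gives 0.161.
E[A | B = 3] = (0.161) / (0.290) = 0.5552.

0.5552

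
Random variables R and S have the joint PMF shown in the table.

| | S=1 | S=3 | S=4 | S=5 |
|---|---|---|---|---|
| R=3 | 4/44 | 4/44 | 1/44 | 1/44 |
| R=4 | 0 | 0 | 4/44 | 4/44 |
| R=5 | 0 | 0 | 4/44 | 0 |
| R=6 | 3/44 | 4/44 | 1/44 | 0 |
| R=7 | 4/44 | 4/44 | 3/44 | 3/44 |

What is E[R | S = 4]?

66/13

P(S = 4) = 13/44.
Σ R·P over the event = 3·(1/44) + 4·(4/44) + 5·(4/44) + 6·(1/44) + 7·(3/44) = 3/2.
E[R | S = 4] = (3/2) / (13/44) = 66/13.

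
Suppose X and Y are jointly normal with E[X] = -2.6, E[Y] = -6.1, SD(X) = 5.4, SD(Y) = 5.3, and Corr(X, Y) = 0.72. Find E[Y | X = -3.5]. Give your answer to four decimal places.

-6.7360

For a bivariate normal, E[Y | X=x] = μ_Y + ρ·(σ_Y/σ_X)·(x − μ_X).
E[Y | X=-3.5] = -6.1 + (0.72)·(5.3/5.4)·(-3.5 − (-2.6)) = -6.1 + (0.70667)·(-0.9) = -6.7360.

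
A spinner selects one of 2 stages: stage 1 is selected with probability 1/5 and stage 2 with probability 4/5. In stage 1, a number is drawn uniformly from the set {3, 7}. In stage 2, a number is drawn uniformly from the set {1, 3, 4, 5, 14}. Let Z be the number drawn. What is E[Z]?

E[Z | stage 1] = (3+7)/2 = 5.
E[Z | stage 2] = (1+3+4+5+14)/5 = 27/5.
By the law of total expectation,
E[Z] = (1/5)·(5) + (4/5)·(27/5) = 133/25.

133/25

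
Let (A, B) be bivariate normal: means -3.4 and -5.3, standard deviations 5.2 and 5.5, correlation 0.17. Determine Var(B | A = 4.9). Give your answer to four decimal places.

29.3758

Var(B | A=x) = (1 − ρ²)·σ_B².
Var(B | A=4.9) = (5.5)²·(1 − (0.17)²) = 30.25·0.9711 = 29.3758.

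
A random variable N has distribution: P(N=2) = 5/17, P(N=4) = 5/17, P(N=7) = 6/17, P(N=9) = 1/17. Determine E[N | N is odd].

51/7

P(N is odd) = 7/17.
Σ over the event: 7·6/17 + 9·1/17 = 3.
E[N | N is odd] = (3) / (7/17) = 51/7.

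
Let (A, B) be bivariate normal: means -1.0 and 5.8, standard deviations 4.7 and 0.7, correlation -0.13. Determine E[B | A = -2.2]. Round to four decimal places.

For a bivariate normal, E[B | A=x] = μ_B + ρ·(σ_B/σ_A)·(x − μ_A).
E[B | A=-2.2] = 5.8 + (-0.13)·(0.7/4.7)·(-2.2 − (-1.0)) = 5.8 + (-0.019362)·(-1.2) = 5.8232.

5.8232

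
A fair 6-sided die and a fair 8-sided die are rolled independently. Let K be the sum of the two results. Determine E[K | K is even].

P(K is even) = 1/2.
Σ over the event: 2·1/48 + 4·1/16 + 6·5/48 + 8·1/8 + 10·5/48 + 12·1/16 + 14·1/48 = 4.
E[K | K is even] = (4) / (1/2) = 8.

8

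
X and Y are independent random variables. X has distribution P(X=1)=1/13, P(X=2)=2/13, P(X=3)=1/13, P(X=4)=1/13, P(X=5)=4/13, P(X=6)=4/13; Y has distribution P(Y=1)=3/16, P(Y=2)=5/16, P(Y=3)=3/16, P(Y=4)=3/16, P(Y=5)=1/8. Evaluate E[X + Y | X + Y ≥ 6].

1280/161

P(X + Y ≥ 6) = 161/208.
Summing (X+Y)·P(x,y) over outcomes with X + Y ≥ 6 gives 80/13.
E[X + Y | X + Y ≥ 6] = (80/13) / (161/208) = 1280/161.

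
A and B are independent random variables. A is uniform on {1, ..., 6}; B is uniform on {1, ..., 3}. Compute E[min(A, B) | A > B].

P(A > B) = 2/3.
Summing min(A,B)·P(x,y) over outcomes with A > B gives 11/9.
E[min(A, B) | A > B] = (11/9) / (2/3) = 11/6.

11/6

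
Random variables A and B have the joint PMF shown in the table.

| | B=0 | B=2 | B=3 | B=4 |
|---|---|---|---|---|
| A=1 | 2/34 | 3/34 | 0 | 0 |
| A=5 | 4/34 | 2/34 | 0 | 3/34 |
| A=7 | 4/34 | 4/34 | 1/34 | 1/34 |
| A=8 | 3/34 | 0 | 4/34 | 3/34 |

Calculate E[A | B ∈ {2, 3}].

P(B ∈ {2, 3}) = 7/17.
Σ A·P over the event = 1·(3/34) + 5·(2/34) + 7·(4/34) + 7·(1/34) + 8·(4/34) = 40/17.
E[A | B ∈ {2, 3}] = (40/17) / (7/17) = 40/7.

40/7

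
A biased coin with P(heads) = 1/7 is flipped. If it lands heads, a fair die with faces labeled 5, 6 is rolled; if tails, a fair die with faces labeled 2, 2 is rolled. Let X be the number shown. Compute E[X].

5/2

E[X | heads] = (5+6)/2 = 11/2.
E[X | tails] = (2+2)/2 = 2.
E[X] = (1/7)·(11/2) + (6/7)·(2) = 5/2.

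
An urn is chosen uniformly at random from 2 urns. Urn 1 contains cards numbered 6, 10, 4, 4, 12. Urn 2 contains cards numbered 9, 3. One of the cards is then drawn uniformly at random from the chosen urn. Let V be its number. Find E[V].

E[V | urn 1] = (6+10+4+4+12)/5 = 36/5.
E[V | urn 2] = (9+3)/2 = 6.
E[V] = (1/2)·(36/5) + (1/2)·(6) = 33/5.

33/5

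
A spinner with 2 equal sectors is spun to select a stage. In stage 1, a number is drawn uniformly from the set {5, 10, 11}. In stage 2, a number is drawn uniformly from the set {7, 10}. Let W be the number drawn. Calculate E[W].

E[W | stage 1] = (5+10+11)/3 = 26/3.
E[W | stage 2] = (7+10)/2 = 17/2.
By the law of total expectation,
E[W] = (1/2)·(26/3) + (1/2)·(17/2) = 103/12.

103/12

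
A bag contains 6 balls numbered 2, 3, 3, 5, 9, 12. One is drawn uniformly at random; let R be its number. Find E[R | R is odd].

5

P(R is odd) = 2/3.
Σ over the event: 3·1/3 + 5·1/6 + 9·1/6 = 10/3.
E[R | R is odd] = (10/3) / (2/3) = 5.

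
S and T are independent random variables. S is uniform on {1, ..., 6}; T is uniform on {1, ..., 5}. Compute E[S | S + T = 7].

Outcomes with S + T = 7: (2,5), (3,4), (4,3), (5,2), (6,1), each with probability 1/30.
E[S | S + T = 7] = (2 + 3 + 4 + 5 + 6) / 5 = 4.

4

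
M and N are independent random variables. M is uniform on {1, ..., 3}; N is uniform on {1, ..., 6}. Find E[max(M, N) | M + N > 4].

P(M + N > 4) = 2/3.
Summing max(M,N)·P(x,y) over outcomes with M + N > 4 gives 3.
E[max(M, N) | M + N > 4] = (3) / (2/3) = 9/2.

9/2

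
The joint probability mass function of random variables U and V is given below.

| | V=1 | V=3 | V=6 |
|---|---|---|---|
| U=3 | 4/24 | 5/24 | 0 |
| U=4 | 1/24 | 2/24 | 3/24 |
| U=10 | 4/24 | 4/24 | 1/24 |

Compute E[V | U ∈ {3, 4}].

44/15

P(U ∈ {3, 4}) = 5/8.
Σ V·P over the event = 1·(4/24) + 3·(5/24) + 1·(1/24) + 3·(2/24) + 6·(3/24) = 11/6.
E[V | U ∈ {3, 4}] = (11/6) / (5/8) = 44/15.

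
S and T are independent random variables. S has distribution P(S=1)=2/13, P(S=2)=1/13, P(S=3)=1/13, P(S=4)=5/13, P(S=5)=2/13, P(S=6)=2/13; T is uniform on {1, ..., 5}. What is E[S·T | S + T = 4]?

P(S + T = 4) = 4/65.
Summing ST·P(x,y) over outcomes with S + T = 4 gives 1/5.
E[S·T | S + T = 4] = (1/5) / (4/65) = 13/4.

13/4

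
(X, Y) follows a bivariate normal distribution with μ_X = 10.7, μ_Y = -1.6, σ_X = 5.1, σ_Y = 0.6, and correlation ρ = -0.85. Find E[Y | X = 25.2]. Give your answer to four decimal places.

The regression of Y on X has slope ρ·σ_Y/σ_X and passes through (μ_X, μ_Y).
E[Y | X=25.2] = -1.6 + (-0.85)·(0.6/5.1)·(25.2 − (10.7)) = -1.6 + (-0.1)·(14.5) = -3.0500.

-3.0500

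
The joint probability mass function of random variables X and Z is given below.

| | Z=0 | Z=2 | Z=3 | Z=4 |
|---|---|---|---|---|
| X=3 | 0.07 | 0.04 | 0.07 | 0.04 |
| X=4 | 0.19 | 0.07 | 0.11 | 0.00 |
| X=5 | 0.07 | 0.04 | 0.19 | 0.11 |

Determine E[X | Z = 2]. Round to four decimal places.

4.0000

P(Z = 2) = 0.15.
Σ X·P over the event = 3·(0.04) + 4·(0.07) + 5·(0.04) = 0.60.
E[X | Z = 2] = (0.60) / (0.15) = 4.0000.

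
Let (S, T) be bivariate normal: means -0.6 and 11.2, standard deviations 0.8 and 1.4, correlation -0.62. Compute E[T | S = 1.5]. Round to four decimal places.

E[T | S=x] = μ_T + ρ(σ_T/σ_S)(x − μ_S) for jointly normal variables.
E[T | S=1.5] = 11.2 + (-0.62)·(1.4/0.8)·(1.5 − (-0.6)) = 11.2 + (-1.085)·(2.1) = 8.9215.

8.9215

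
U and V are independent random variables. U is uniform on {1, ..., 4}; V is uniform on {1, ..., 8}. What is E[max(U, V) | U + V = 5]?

Outcomes with U + V = 5: (1,4), (2,3), (3,2), (4,1), each with probability 1/32.
E[max(U, V) | U + V = 5] = (4 + 3 + 3 + 4) / 4 = 7/2.

7/2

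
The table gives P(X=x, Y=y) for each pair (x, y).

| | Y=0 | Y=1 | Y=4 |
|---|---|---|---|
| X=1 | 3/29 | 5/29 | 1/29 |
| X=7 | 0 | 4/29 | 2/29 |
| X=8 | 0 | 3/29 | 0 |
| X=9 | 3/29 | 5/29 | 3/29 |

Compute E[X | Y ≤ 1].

P(Y ≤ 1) = 23/29.
Σ X·P over the event = 1·(3/29) + 1·(5/29) + 7·(4/29) + 8·(3/29) + 9·(3/29) + 9·(5/29) = 132/29.
E[X | Y ≤ 1] = (132/29) / (23/29) = 132/23.

132/23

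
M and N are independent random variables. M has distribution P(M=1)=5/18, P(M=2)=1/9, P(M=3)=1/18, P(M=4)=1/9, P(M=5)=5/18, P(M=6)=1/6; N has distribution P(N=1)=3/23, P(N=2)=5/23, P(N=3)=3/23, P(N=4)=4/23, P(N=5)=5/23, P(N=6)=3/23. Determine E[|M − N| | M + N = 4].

P(M + N = 4) = 14/207.
Summing |M−N|·P(x,y) over outcomes with M + N = 4 gives 2/23.
E[|M − N| | M + N = 4] = (2/23) / (14/207) = 9/7.

9/7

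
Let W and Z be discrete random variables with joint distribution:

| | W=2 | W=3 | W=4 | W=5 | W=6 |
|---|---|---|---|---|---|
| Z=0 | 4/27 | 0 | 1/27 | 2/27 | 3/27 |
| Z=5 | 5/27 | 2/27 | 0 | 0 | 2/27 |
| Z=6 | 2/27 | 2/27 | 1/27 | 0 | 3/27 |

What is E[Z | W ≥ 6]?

P(W ≥ 6) = 8/27.
Σ Z·P over the event = 0·(3/27) + 5·(2/27) + 6·(3/27) = 28/27.
E[Z | W ≥ 6] = (28/27) / (8/27) = 7/2.

7/2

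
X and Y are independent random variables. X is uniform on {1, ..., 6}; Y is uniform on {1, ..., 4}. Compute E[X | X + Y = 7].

P(X + Y = 7) = 1/6.
Summing X·P(x,y) over outcomes with X + Y = 7 gives 3/4.
E[X | X + Y = 7] = (3/4) / (1/6) = 9/2.

9/2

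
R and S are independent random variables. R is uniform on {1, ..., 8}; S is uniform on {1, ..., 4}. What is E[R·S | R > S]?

295/22

P(R > S) = 11/16.
Summing RS·P(x,y) over outcomes with R > S gives 295/32.
E[R·S | R > S] = (295/32) / (11/16) = 295/22.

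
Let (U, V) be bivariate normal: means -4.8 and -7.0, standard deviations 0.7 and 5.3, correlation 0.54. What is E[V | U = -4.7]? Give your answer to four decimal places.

-6.5911

E[V | U=x] = μ_V + ρ(σ_V/σ_U)(x − μ_U) for jointly normal variables.
E[V | U=-4.7] = -7.0 + (0.54)·(5.3/0.7)·(-4.7 − (-4.8)) = -7.0 + (4.0886)·(0.1) = -6.5911.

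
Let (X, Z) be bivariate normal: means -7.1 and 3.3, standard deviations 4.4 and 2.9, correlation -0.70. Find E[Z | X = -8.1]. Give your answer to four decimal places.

3.7614

For a bivariate normal, E[Z | X=x] = μ_Z + ρ·(σ_Z/σ_X)·(x − μ_X).
E[Z | X=-8.1] = 3.3 + (-0.70)·(2.9/4.4)·(-8.1 − (-7.1)) = 3.3 + (-0.46136)·(-1) = 3.7614.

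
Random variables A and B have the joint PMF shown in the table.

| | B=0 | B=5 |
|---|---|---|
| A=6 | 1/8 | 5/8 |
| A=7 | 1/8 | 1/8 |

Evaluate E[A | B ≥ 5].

37/6

P(B ≥ 5) = 3/4.
Σ A·P over the event = 6·(5/8) + 7·(1/8) = 37/8.
E[A | B ≥ 5] = (37/8) / (3/4) = 37/6.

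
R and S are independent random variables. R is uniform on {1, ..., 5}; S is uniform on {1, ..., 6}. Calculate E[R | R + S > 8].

P(R + S > 8) = 1/5.
Summing R·P(x,y) over outcomes with R + S > 8 gives 13/15.
E[R | R + S > 8] = (13/15) / (1/5) = 13/3.

13/3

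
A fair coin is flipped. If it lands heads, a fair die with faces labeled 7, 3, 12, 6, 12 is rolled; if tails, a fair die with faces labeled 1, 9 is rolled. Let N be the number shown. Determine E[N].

E[N | heads] = (7+3+12+6+12)/5 = 8.
E[N | tails] = (1+9)/2 = 5.
By the law of total expectation,
E[N] = (1/2)·(8) + (1/2)·(5) = 13/2.

13/2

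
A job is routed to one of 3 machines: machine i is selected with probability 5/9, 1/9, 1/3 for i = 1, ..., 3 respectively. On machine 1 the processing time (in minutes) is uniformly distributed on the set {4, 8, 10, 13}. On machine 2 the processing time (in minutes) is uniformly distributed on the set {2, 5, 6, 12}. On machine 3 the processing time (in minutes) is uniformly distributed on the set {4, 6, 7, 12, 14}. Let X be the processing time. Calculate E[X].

379/45

E[X | machine 1] = (4+8+10+13)/4 = 35/4.
E[X | machine 2] = (2+5+6+12)/4 = 25/4.
E[X | machine 3] = (4+6+7+12+14)/5 = 43/5.
By the law of total expectation,
E[X] = (5/9)·(35/4) + (1/9)·(25/4) + (1/3)·(43/5) = 379/45.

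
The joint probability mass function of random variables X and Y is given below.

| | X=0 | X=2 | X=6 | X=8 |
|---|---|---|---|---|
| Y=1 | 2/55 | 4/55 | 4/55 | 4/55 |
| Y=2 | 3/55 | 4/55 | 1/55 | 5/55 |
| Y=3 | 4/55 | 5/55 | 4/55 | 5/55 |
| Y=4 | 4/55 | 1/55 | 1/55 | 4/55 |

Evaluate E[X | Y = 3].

37/9

P(Y = 3) = 18/55.
Σ X·P over the event = 0·(4/55) + 2·(5/55) + 6·(4/55) + 8·(5/55) = 74/55.
E[X | Y = 3] = (74/55) / (18/55) = 37/9.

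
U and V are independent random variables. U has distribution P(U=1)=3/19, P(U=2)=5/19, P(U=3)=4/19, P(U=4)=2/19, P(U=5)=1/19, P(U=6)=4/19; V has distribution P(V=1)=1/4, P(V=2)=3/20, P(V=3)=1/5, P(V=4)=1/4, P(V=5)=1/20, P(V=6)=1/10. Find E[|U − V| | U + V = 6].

P(U + V = 6) = 11/76.
Summing |U−V|·P(x,y) over outcomes with U + V = 6 gives 47/190.
E[|U − V| | U + V = 6] = (47/190) / (11/76) = 94/55.

94/55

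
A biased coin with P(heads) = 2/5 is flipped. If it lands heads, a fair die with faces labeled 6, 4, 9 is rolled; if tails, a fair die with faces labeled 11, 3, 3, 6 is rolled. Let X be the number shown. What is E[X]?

E[X | heads] = (6+4+9)/3 = 19/3.
E[X | tails] = (11+3+3+6)/4 = 23/4.
E[X] = (2/5)·(19/3) + (3/5)·(23/4) = 359/60.

359/60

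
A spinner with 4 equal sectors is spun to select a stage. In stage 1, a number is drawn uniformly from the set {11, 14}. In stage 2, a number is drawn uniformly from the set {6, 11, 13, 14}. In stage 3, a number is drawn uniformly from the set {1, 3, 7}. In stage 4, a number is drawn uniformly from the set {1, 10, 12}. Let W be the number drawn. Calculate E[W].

E[W | stage 1] = (11+14)/2 = 25/2.
E[W | stage 2] = (6+11+13+14)/4 = 11.
E[W | stage 3] = (1+3+7)/3 = 11/3.
E[W | stage 4] = (1+10+12)/3 = 23/3.
By the law of total expectation,
E[W] = (1/4)·(25/2) + (1/4)·(11) + (1/4)·(11/3) + (1/4)·(23/3) = 209/24.

209/24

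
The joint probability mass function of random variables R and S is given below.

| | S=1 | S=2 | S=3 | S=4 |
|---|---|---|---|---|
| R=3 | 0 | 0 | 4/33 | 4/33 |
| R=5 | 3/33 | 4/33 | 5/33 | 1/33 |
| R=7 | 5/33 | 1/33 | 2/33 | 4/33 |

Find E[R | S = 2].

27/5

P(S = 2) = 5/33.
Σ R·P over the event = 5·(4/33) + 7·(1/33) = 9/11.
E[R | S = 2] = (9/11) / (5/33) = 27/5.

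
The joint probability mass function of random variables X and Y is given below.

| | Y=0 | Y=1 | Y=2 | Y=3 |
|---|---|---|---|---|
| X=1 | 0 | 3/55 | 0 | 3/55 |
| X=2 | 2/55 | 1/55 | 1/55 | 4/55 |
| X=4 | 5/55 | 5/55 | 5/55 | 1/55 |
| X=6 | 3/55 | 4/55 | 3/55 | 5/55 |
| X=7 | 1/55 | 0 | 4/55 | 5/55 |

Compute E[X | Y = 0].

P(Y = 0) = 1/5.
Σ X·P over the event = 2·(2/55) + 4·(5/55) + 6·(3/55) + 7·(1/55) = 49/55.
E[X | Y = 0] = (49/55) / (1/5) = 49/11.

49/11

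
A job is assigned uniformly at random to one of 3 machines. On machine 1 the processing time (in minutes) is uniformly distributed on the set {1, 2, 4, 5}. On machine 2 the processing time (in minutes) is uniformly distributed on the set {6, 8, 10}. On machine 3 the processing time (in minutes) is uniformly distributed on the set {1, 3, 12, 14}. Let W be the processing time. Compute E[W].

E[W | machine 1] = (1+2+4+5)/4 = 3.
E[W | machine 2] = (6+8+10)/3 = 8.
E[W | machine 3] = (1+3+12+14)/4 = 15/2.
E[W] = (1/3)·(3) + (1/3)·(8) + (1/3)·(15/2) = 37/6.

37/6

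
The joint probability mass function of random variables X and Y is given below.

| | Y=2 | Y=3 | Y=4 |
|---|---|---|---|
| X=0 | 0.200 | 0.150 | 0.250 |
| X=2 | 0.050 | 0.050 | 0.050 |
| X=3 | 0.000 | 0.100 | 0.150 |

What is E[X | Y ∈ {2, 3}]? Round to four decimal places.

P(Y ∈ {2, 3}) = 0.550.
Σ X·P over the event = 0·(0.200) + 0·(0.150) + 2·(0.050) + 2·(0.050) + 3·(0.100) = 0.500.
E[X | Y ∈ {2, 3}] = (0.500) / (0.550) = 0.9091.

0.9091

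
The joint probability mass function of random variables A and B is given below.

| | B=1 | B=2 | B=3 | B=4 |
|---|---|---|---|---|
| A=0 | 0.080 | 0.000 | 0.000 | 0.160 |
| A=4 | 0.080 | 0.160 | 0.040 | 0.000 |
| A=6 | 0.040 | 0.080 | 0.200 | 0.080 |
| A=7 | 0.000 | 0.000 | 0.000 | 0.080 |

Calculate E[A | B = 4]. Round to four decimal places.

P(B = 4) = 0.320.
Σ A·P over the event = 0·(0.160) + 6·(0.080) + 7·(0.080) = 1.040.
E[A | B = 4] = (1.040) / (0.320) = 3.2500.

3.2500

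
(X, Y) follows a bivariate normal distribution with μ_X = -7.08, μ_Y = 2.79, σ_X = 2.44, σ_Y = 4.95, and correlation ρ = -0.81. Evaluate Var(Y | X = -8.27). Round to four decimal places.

8.4264

For a bivariate normal, Var(Y | X=x) = σ_Y²(1 − ρ²).
Var(Y | X=-8.27) = (4.95)²·(1 − (-0.81)²) = 24.5025·0.3439 = 8.4264.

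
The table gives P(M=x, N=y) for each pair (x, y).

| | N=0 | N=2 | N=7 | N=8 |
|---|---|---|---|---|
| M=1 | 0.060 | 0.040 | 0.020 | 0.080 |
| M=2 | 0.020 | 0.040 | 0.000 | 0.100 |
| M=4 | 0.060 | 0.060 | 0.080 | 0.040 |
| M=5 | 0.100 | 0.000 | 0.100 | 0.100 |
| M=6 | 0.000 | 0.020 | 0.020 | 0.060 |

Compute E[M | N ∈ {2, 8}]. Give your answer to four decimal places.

P(N ∈ {2, 8}) = 0.540.
Summing M·P(M=x,N=y) over the conditioning event gives 1.780.
E[M | N ∈ {2, 8}] = (1.780) / (0.540) = 3.2963.

3.2963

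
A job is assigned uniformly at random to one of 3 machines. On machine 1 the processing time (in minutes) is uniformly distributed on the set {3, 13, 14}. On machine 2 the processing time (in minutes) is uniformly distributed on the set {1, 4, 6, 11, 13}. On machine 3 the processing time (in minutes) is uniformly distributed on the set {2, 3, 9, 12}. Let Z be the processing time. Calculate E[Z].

47/6

E[Z | machine 1] = (3+13+14)/3 = 10.
E[Z | machine 2] = (1+4+6+11+13)/5 = 7.
E[Z | machine 3] = (2+3+9+12)/4 = 13/2.
By the law of total expectation,
E[Z] = (1/3)·(10) + (1/3)·(7) + (1/3)·(13/2) = 47/6.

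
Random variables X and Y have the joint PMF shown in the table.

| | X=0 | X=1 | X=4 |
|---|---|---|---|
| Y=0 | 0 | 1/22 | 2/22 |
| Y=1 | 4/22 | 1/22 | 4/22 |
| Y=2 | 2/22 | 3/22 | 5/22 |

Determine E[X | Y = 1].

P(Y = 1) = 9/22.
Σ X·P over the event = 0·(4/22) + 1·(1/22) + 4·(4/22) = 17/22.
E[X | Y = 1] = (17/22) / (9/22) = 17/9.

17/9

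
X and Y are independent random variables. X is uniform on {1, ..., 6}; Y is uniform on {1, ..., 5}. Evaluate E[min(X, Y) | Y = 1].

1

Outcomes with Y = 1: (1,1), (2,1), (3,1), (4,1), (5,1), (6,1), each with probability 1/30.
E[min(X, Y) | Y = 1] = (1 + 1 + 1 + 1 + 1 + 1) / 6 = 1.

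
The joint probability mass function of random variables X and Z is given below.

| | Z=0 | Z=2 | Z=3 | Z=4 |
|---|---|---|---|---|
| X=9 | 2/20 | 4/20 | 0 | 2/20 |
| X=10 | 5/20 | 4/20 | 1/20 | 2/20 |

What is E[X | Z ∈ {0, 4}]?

106/11

P(Z ∈ {0, 4}) = 11/20.
Σ X·P over the event = 9·(2/20) + 9·(2/20) + 10·(5/20) + 10·(2/20) = 53/10.
E[X | Z ∈ {0, 4}] = (53/10) / (11/20) = 106/11.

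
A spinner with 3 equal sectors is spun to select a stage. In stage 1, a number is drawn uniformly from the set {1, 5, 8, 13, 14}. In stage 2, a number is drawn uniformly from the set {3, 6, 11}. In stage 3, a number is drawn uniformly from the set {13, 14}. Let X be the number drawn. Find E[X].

E[X | stage 1] = (1+5+8+13+14)/5 = 41/5.
E[X | stage 2] = (3+6+11)/3 = 20/3.
E[X | stage 3] = (13+14)/2 = 27/2.
E[X] = (1/3)·(41/5) + (1/3)·(20/3) + (1/3)·(27/2) = 851/90.

851/90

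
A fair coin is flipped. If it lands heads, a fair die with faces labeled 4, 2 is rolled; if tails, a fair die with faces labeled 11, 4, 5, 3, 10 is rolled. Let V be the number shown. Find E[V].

E[V | heads] = (4+2)/2 = 3.
E[V | tails] = (11+4+5+3+10)/5 = 33/5.
E[V] = (1/2)·(3) + (1/2)·(33/5) = 24/5.

24/5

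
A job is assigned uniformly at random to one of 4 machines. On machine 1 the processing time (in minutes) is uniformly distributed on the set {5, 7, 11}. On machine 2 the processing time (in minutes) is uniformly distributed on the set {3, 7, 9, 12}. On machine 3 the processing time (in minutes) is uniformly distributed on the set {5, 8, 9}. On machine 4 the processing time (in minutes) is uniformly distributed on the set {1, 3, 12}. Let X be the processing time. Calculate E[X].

E[X | machine 1] = (5+7+11)/3 = 23/3.
E[X | machine 2] = (3+7+9+12)/4 = 31/4.
E[X | machine 3] = (5+8+9)/3 = 22/3.
E[X | machine 4] = (1+3+12)/3 = 16/3.
By the law of total expectation,
E[X] = (1/4)·(23/3) + (1/4)·(31/4) + (1/4)·(22/3) + (1/4)·(16/3) = 337/48.

337/48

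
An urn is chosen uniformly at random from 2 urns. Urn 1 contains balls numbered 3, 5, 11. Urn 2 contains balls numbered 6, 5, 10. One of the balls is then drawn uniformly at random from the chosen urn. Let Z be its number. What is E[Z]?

E[Z | urn 1] = (3+5+11)/3 = 19/3.
E[Z | urn 2] = (6+5+10)/3 = 7.
By the law of total expectation,
E[Z] = (1/2)·(19/3) + (1/2)·(7) = 20/3.

20/3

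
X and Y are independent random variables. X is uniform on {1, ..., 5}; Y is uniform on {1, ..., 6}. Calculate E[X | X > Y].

4

Outcomes with X > Y: (2,1), (3,1), (3,2), (4,1), (4,2), (4,3), (5,1), (5,2), (5,3), (5,4), each with probability 1/30.
E[X | X > Y] = (2 + 3 + 3 + 4 + 4 + 4 + 5 + 5 + 5 + 5) / 10 = 4.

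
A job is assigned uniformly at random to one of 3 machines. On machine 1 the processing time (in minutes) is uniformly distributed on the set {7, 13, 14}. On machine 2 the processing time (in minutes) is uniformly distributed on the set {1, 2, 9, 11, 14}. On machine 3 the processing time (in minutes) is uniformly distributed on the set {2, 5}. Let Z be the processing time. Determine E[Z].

E[Z | machine 1] = (7+13+14)/3 = 34/3.
E[Z | machine 2] = (1+2+9+11+14)/5 = 37/5.
E[Z | machine 3] = (2+5)/2 = 7/2.
E[Z] = (1/3)·(34/3) + (1/3)·(37/5) + (1/3)·(7/2) = 667/90.

667/90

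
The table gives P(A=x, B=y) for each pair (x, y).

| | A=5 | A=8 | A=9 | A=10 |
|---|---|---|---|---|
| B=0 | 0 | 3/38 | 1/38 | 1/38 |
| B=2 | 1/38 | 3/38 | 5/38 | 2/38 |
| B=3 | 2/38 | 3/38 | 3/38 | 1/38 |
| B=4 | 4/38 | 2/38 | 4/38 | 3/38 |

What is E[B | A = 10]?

19/7

P(A = 10) = 7/38.
Σ B·P over the event = 0·(1/38) + 2·(2/38) + 3·(1/38) + 4·(3/38) = 1/2.
E[B | A = 10] = (1/2) / (7/38) = 19/7.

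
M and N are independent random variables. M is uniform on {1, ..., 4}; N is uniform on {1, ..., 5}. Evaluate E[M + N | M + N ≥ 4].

6

P(M + N ≥ 4) = 17/20.
Summing (M+N)·P(x,y) over outcomes with M + N ≥ 4 gives 51/10.
E[M + N | M + N ≥ 4] = (51/10) / (17/20) = 6.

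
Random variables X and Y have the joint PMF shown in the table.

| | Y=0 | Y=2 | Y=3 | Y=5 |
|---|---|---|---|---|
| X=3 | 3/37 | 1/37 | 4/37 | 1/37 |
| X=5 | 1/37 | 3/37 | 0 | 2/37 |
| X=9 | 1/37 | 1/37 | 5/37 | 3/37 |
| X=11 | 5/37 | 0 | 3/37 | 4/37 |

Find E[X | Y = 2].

P(Y = 2) = 5/37.
Summing X·P(X=x,Y=y) over the conditioning event gives 27/37.
E[X | Y = 2] = (27/37) / (5/37) = 27/5.

27/5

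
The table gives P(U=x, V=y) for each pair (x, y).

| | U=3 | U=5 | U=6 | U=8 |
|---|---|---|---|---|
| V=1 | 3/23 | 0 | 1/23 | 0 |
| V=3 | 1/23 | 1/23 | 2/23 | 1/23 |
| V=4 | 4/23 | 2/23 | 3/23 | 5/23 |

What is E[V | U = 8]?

P(U = 8) = 6/23.
Summing V·P(U=x,V=y) over the conditioning event gives 1.
E[V | U = 8] = (1) / (6/23) = 23/6.

23/6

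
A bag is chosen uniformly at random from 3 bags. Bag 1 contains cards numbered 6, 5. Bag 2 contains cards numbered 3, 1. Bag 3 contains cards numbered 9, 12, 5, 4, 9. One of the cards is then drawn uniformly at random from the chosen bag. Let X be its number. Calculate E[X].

51/10

E[X | bag 1] = (6+5)/2 = 11/2.
E[X | bag 2] = (3+1)/2 = 2.
E[X | bag 3] = (9+12+5+4+9)/5 = 39/5.
By the law of total expectation,
E[X] = (1/3)·(11/2) + (1/3)·(2) + (1/3)·(39/5) = 51/10.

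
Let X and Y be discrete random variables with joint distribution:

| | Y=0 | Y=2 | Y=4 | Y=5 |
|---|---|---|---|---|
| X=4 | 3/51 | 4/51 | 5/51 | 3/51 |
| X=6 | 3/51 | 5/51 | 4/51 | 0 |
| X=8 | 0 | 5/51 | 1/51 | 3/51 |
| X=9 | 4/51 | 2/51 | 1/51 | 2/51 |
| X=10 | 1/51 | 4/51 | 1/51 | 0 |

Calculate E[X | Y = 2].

P(Y = 2) = 20/51.
Σ X·P over the event = 4·(4/51) + 6·(5/51) + 8·(5/51) + 9·(2/51) + 10·(4/51) = 48/17.
E[X | Y = 2] = (48/17) / (20/51) = 36/5.

36/5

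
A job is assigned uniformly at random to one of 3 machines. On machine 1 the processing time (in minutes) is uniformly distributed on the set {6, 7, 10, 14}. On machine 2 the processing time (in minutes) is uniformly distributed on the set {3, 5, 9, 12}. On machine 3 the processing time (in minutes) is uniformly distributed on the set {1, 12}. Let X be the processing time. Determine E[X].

E[X | machine 1] = (6+7+10+14)/4 = 37/4.
E[X | machine 2] = (3+5+9+12)/4 = 29/4.
E[X | machine 3] = (1+12)/2 = 13/2.
By the law of total expectation,
E[X] = (1/3)·(37/4) + (1/3)·(29/4) + (1/3)·(13/2) = 23/3.

23/3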